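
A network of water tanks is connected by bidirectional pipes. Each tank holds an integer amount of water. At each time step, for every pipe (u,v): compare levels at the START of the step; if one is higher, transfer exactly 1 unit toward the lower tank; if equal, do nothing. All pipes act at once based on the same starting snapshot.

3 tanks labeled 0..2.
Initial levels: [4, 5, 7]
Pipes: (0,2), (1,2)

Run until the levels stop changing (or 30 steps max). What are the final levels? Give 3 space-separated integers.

Answer: 5 5 6

Derivation:
Step 1: flows [2->0,2->1] -> levels [5 6 5]
Step 2: flows [0=2,1->2] -> levels [5 5 6]
Step 3: flows [2->0,2->1] -> levels [6 6 4]
Step 4: flows [0->2,1->2] -> levels [5 5 6]
  -> period-2 cycle: step 4 state = step 2 state; never stabilizes
  -> state at step 30: (30-2) mod 2 = 0, same as step 2 -> [5 5 6]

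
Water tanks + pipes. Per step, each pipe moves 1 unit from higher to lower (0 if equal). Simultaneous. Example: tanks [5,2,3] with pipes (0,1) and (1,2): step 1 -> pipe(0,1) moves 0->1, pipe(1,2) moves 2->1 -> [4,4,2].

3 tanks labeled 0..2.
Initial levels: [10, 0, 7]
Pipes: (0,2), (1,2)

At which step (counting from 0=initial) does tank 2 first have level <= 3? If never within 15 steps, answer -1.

Answer: -1

Derivation:
Step 1: flows [0->2,2->1] -> levels [9 1 7]
Step 2: flows [0->2,2->1] -> levels [8 2 7]
Step 3: flows [0->2,2->1] -> levels [7 3 7]
Step 4: flows [0=2,2->1] -> levels [7 4 6]
Step 5: flows [0->2,2->1] -> levels [6 5 6]
Step 6: flows [0=2,2->1] -> levels [6 6 5]
Step 7: flows [0->2,1->2] -> levels [5 5 7]
Step 8: flows [2->0,2->1] -> levels [6 6 5]
  -> period-2 cycle (repeats step 6); tank 2 never drops to <=3
Tank 2 never reaches <=3 within 15 steps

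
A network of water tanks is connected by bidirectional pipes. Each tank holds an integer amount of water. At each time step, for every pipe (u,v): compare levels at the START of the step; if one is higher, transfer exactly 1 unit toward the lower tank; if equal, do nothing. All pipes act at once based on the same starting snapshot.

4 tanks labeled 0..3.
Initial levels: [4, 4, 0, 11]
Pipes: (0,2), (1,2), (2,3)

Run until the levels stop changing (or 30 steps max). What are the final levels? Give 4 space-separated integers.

Step 1: flows [0->2,1->2,3->2] -> levels [3 3 3 10]
Step 2: flows [0=2,1=2,3->2] -> levels [3 3 4 9]
Step 3: flows [2->0,2->1,3->2] -> levels [4 4 3 8]
Step 4: flows [0->2,1->2,3->2] -> levels [3 3 6 7]
Step 5: flows [2->0,2->1,3->2] -> levels [4 4 5 6]
Step 6: flows [2->0,2->1,3->2] -> levels [5 5 4 5]
Step 7: flows [0->2,1->2,3->2] -> levels [4 4 7 4]
Step 8: flows [2->0,2->1,2->3] -> levels [5 5 4 5]
  -> period-2 cycle: step 8 state = step 6 state; never stabilizes
  -> state at step 30: (30-6) mod 2 = 0, same as step 6 -> [5 5 4 5]

Answer: 5 5 4 5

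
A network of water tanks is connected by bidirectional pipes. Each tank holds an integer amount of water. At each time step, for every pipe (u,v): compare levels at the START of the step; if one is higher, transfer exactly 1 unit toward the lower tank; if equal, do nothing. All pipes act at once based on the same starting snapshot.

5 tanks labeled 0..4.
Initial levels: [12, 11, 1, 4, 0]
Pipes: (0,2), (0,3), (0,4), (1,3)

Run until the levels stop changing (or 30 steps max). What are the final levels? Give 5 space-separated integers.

Answer: 4 5 6 7 6

Derivation:
Step 1: flows [0->2,0->3,0->4,1->3] -> levels [9 10 2 6 1]
Step 2: flows [0->2,0->3,0->4,1->3] -> levels [6 9 3 8 2]
Step 3: flows [0->2,3->0,0->4,1->3] -> levels [5 8 4 8 3]
Step 4: flows [0->2,3->0,0->4,1=3] -> levels [4 8 5 7 4]
Step 5: flows [2->0,3->0,0=4,1->3] -> levels [6 7 4 7 4]
Step 6: flows [0->2,3->0,0->4,1=3] -> levels [5 7 5 6 5]
Step 7: flows [0=2,3->0,0=4,1->3] -> levels [6 6 5 6 5]
Step 8: flows [0->2,0=3,0->4,1=3] -> levels [4 6 6 6 6]
Step 9: flows [2->0,3->0,4->0,1=3] -> levels [7 6 5 5 5]
Step 10: flows [0->2,0->3,0->4,1->3] -> levels [4 5 6 7 6]
Step 11: flows [2->0,3->0,4->0,3->1] -> levels [7 6 5 5 5]
  -> period-2 cycle: step 11 state = step 9 state; never stabilizes
  -> state at step 30: (30-9) mod 2 = 1, same as step 10 -> [4 5 6 7 6]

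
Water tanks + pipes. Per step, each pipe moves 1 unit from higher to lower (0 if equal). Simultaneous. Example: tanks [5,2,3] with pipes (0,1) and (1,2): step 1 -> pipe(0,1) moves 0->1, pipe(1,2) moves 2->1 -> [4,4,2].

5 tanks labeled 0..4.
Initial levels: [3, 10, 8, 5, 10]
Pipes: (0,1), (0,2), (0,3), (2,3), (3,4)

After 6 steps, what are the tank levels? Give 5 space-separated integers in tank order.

Answer: 8 7 6 8 7

Derivation:
Step 1: flows [1->0,2->0,3->0,2->3,4->3] -> levels [6 9 6 6 9]
Step 2: flows [1->0,0=2,0=3,2=3,4->3] -> levels [7 8 6 7 8]
Step 3: flows [1->0,0->2,0=3,3->2,4->3] -> levels [7 7 8 7 7]
Step 4: flows [0=1,2->0,0=3,2->3,3=4] -> levels [8 7 6 8 7]
Step 5: flows [0->1,0->2,0=3,3->2,3->4] -> levels [6 8 8 6 8]
Step 6: flows [1->0,2->0,0=3,2->3,4->3] -> levels [8 7 6 8 7]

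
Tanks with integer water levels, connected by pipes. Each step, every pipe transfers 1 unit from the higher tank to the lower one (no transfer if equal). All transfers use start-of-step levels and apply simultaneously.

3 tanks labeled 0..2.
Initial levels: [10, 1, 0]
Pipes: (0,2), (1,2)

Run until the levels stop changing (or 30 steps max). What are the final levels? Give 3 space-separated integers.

Answer: 3 3 5

Derivation:
Step 1: flows [0->2,1->2] -> levels [9 0 2]
Step 2: flows [0->2,2->1] -> levels [8 1 2]
Step 3: flows [0->2,2->1] -> levels [7 2 2]
Step 4: flows [0->2,1=2] -> levels [6 2 3]
Step 5: flows [0->2,2->1] -> levels [5 3 3]
Step 6: flows [0->2,1=2] -> levels [4 3 4]
Step 7: flows [0=2,2->1] -> levels [4 4 3]
Step 8: flows [0->2,1->2] -> levels [3 3 5]
Step 9: flows [2->0,2->1] -> levels [4 4 3]
  -> period-2 cycle: step 9 state = step 7 state; never stabilizes
  -> state at step 30: (30-7) mod 2 = 1, same as step 8 -> [3 3 5]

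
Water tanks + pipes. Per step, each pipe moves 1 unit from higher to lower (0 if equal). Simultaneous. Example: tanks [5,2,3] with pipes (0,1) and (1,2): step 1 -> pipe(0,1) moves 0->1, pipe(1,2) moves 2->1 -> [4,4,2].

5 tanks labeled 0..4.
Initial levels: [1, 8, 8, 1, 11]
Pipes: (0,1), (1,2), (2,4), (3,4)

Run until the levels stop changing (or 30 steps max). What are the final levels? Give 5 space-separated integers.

Step 1: flows [1->0,1=2,4->2,4->3] -> levels [2 7 9 2 9]
Step 2: flows [1->0,2->1,2=4,4->3] -> levels [3 7 8 3 8]
Step 3: flows [1->0,2->1,2=4,4->3] -> levels [4 7 7 4 7]
Step 4: flows [1->0,1=2,2=4,4->3] -> levels [5 6 7 5 6]
Step 5: flows [1->0,2->1,2->4,4->3] -> levels [6 6 5 6 6]
Step 6: flows [0=1,1->2,4->2,3=4] -> levels [6 5 7 6 5]
Step 7: flows [0->1,2->1,2->4,3->4] -> levels [5 7 5 5 7]
Step 8: flows [1->0,1->2,4->2,4->3] -> levels [6 5 7 6 5]
  -> period-2 cycle: step 8 state = step 6 state; never stabilizes
  -> state at step 30: (30-6) mod 2 = 0, same as step 6 -> [6 5 7 6 5]

Answer: 6 5 7 6 5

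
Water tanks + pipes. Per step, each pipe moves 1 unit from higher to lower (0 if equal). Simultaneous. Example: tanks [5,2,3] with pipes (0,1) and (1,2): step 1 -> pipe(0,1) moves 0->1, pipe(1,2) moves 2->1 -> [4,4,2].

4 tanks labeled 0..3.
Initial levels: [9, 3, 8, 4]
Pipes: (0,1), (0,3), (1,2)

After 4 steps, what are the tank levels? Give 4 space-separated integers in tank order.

Answer: 5 7 6 6

Derivation:
Step 1: flows [0->1,0->3,2->1] -> levels [7 5 7 5]
Step 2: flows [0->1,0->3,2->1] -> levels [5 7 6 6]
Step 3: flows [1->0,3->0,1->2] -> levels [7 5 7 5]
  -> period-2 cycle: step 3 state = step 1 state
  -> state at step 4: (4-1) mod 2 = 1, same as step 2 -> [5 7 6 6]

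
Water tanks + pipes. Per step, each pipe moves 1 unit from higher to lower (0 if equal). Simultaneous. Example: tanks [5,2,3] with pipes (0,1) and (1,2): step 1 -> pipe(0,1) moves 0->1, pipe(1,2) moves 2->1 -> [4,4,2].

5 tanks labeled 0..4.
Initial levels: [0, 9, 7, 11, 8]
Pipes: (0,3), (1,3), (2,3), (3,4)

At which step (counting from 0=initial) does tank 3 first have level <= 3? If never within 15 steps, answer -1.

Step 1: flows [3->0,3->1,3->2,3->4] -> levels [1 10 8 7 9]
Step 2: flows [3->0,1->3,2->3,4->3] -> levels [2 9 7 9 8]
Step 3: flows [3->0,1=3,3->2,3->4] -> levels [3 9 8 6 9]
Step 4: flows [3->0,1->3,2->3,4->3] -> levels [4 8 7 8 8]
Step 5: flows [3->0,1=3,3->2,3=4] -> levels [5 8 8 6 8]
Step 6: flows [3->0,1->3,2->3,4->3] -> levels [6 7 7 8 7]
Step 7: flows [3->0,3->1,3->2,3->4] -> levels [7 8 8 4 8]
Step 8: flows [0->3,1->3,2->3,4->3] -> levels [6 7 7 8 7]
  -> period-2 cycle (repeats step 6); tank 3 never drops to <=3
Tank 3 never reaches <=3 within 15 steps

Answer: -1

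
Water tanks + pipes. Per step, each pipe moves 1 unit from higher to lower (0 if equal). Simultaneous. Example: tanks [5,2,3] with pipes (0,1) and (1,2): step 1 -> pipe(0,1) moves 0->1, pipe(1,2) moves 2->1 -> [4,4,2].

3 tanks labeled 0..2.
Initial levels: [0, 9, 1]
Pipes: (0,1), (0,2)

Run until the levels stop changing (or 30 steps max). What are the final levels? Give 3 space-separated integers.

Answer: 4 3 3

Derivation:
Step 1: flows [1->0,2->0] -> levels [2 8 0]
Step 2: flows [1->0,0->2] -> levels [2 7 1]
Step 3: flows [1->0,0->2] -> levels [2 6 2]
Step 4: flows [1->0,0=2] -> levels [3 5 2]
Step 5: flows [1->0,0->2] -> levels [3 4 3]
Step 6: flows [1->0,0=2] -> levels [4 3 3]
Step 7: flows [0->1,0->2] -> levels [2 4 4]
Step 8: flows [1->0,2->0] -> levels [4 3 3]
  -> period-2 cycle: step 8 state = step 6 state; never stabilizes
  -> state at step 30: (30-6) mod 2 = 0, same as step 6 -> [4 3 3]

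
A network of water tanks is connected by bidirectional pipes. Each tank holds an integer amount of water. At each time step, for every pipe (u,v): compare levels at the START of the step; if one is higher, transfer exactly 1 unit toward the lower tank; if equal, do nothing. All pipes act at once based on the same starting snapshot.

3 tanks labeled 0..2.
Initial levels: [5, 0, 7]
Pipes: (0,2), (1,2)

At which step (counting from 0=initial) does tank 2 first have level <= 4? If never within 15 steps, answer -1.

Answer: 3

Derivation:
Step 1: flows [2->0,2->1] -> levels [6 1 5]
Step 2: flows [0->2,2->1] -> levels [5 2 5]
Step 3: flows [0=2,2->1] -> levels [5 3 4]
Tank 2 first reaches <=4 at step 3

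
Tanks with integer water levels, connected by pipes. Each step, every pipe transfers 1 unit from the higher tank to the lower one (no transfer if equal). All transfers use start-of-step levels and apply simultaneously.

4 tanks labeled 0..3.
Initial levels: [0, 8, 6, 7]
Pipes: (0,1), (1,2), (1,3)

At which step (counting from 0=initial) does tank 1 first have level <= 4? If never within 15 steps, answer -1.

Step 1: flows [1->0,1->2,1->3] -> levels [1 5 7 8]
Step 2: flows [1->0,2->1,3->1] -> levels [2 6 6 7]
Step 3: flows [1->0,1=2,3->1] -> levels [3 6 6 6]
Step 4: flows [1->0,1=2,1=3] -> levels [4 5 6 6]
Step 5: flows [1->0,2->1,3->1] -> levels [5 6 5 5]
Step 6: flows [1->0,1->2,1->3] -> levels [6 3 6 6]
Tank 1 first reaches <=4 at step 6

Answer: 6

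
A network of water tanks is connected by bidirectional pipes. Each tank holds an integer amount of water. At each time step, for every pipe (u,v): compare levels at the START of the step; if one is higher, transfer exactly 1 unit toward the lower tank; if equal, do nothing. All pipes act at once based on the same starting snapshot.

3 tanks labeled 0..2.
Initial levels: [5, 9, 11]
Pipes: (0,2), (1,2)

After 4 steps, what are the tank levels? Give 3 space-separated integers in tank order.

Answer: 8 8 9

Derivation:
Step 1: flows [2->0,2->1] -> levels [6 10 9]
Step 2: flows [2->0,1->2] -> levels [7 9 9]
Step 3: flows [2->0,1=2] -> levels [8 9 8]
Step 4: flows [0=2,1->2] -> levels [8 8 9]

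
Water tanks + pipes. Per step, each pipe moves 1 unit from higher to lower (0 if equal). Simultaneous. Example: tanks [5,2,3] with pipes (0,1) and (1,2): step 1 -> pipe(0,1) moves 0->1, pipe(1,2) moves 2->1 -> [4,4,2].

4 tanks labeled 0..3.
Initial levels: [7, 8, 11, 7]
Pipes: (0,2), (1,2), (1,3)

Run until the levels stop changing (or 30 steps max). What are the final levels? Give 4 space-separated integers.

Step 1: flows [2->0,2->1,1->3] -> levels [8 8 9 8]
Step 2: flows [2->0,2->1,1=3] -> levels [9 9 7 8]
Step 3: flows [0->2,1->2,1->3] -> levels [8 7 9 9]
Step 4: flows [2->0,2->1,3->1] -> levels [9 9 7 8]
  -> period-2 cycle: step 4 state = step 2 state; never stabilizes
  -> state at step 30: (30-2) mod 2 = 0, same as step 2 -> [9 9 7 8]

Answer: 9 9 7 8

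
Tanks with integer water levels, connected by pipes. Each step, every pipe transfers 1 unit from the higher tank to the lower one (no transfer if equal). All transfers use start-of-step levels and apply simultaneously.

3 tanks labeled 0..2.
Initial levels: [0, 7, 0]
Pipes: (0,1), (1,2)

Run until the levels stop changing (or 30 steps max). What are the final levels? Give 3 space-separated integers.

Answer: 2 3 2

Derivation:
Step 1: flows [1->0,1->2] -> levels [1 5 1]
Step 2: flows [1->0,1->2] -> levels [2 3 2]
Step 3: flows [1->0,1->2] -> levels [3 1 3]
Step 4: flows [0->1,2->1] -> levels [2 3 2]
  -> period-2 cycle: step 4 state = step 2 state; never stabilizes
  -> state at step 30: (30-2) mod 2 = 0, same as step 2 -> [2 3 2]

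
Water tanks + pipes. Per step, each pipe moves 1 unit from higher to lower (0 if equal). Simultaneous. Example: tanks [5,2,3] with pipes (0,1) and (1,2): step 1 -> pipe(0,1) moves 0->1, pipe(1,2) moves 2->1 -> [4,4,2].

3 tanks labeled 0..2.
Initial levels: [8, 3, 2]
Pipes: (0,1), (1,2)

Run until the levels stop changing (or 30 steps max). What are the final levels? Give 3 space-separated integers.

Answer: 4 5 4

Derivation:
Step 1: flows [0->1,1->2] -> levels [7 3 3]
Step 2: flows [0->1,1=2] -> levels [6 4 3]
Step 3: flows [0->1,1->2] -> levels [5 4 4]
Step 4: flows [0->1,1=2] -> levels [4 5 4]
Step 5: flows [1->0,1->2] -> levels [5 3 5]
Step 6: flows [0->1,2->1] -> levels [4 5 4]
  -> period-2 cycle: step 6 state = step 4 state; never stabilizes
  -> state at step 30: (30-4) mod 2 = 0, same as step 4 -> [4 5 4]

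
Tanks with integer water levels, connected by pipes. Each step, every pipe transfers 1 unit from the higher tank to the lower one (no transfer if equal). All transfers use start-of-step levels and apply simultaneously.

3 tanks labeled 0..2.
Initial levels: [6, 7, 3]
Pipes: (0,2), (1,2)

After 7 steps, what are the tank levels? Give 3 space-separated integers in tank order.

Answer: 6 6 4

Derivation:
Step 1: flows [0->2,1->2] -> levels [5 6 5]
Step 2: flows [0=2,1->2] -> levels [5 5 6]
Step 3: flows [2->0,2->1] -> levels [6 6 4]
Step 4: flows [0->2,1->2] -> levels [5 5 6]
  -> period-2 cycle: step 4 state = step 2 state
  -> state at step 7: (7-2) mod 2 = 1, same as step 3 -> [6 6 4]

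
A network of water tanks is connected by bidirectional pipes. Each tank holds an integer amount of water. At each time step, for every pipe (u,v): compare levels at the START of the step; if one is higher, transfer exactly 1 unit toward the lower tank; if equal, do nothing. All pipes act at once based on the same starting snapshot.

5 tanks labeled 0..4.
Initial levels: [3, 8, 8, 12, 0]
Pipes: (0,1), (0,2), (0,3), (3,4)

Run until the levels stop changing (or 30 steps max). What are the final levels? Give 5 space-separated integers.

Answer: 8 6 6 5 6

Derivation:
Step 1: flows [1->0,2->0,3->0,3->4] -> levels [6 7 7 10 1]
Step 2: flows [1->0,2->0,3->0,3->4] -> levels [9 6 6 8 2]
Step 3: flows [0->1,0->2,0->3,3->4] -> levels [6 7 7 8 3]
Step 4: flows [1->0,2->0,3->0,3->4] -> levels [9 6 6 6 4]
Step 5: flows [0->1,0->2,0->3,3->4] -> levels [6 7 7 6 5]
Step 6: flows [1->0,2->0,0=3,3->4] -> levels [8 6 6 5 6]
Step 7: flows [0->1,0->2,0->3,4->3] -> levels [5 7 7 7 5]
Step 8: flows [1->0,2->0,3->0,3->4] -> levels [8 6 6 5 6]
  -> period-2 cycle: step 8 state = step 6 state; never stabilizes
  -> state at step 30: (30-6) mod 2 = 0, same as step 6 -> [8 6 6 5 6]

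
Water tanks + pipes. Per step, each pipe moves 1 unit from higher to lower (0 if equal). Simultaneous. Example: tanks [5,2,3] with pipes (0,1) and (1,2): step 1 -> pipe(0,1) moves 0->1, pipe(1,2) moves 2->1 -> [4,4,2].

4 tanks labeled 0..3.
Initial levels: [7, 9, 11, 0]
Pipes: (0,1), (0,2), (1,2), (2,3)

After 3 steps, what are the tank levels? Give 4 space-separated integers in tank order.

Answer: 9 9 6 3

Derivation:
Step 1: flows [1->0,2->0,2->1,2->3] -> levels [9 9 8 1]
Step 2: flows [0=1,0->2,1->2,2->3] -> levels [8 8 9 2]
Step 3: flows [0=1,2->0,2->1,2->3] -> levels [9 9 6 3]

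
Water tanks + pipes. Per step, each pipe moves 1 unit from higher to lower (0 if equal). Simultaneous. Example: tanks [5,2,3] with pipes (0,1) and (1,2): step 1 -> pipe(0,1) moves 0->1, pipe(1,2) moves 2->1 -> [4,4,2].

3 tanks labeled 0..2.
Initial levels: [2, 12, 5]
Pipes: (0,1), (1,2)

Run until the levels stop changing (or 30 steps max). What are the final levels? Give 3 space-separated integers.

Step 1: flows [1->0,1->2] -> levels [3 10 6]
Step 2: flows [1->0,1->2] -> levels [4 8 7]
Step 3: flows [1->0,1->2] -> levels [5 6 8]
Step 4: flows [1->0,2->1] -> levels [6 6 7]
Step 5: flows [0=1,2->1] -> levels [6 7 6]
Step 6: flows [1->0,1->2] -> levels [7 5 7]
Step 7: flows [0->1,2->1] -> levels [6 7 6]
  -> period-2 cycle: step 7 state = step 5 state; never stabilizes
  -> state at step 30: (30-5) mod 2 = 1, same as step 6 -> [7 5 7]

Answer: 7 5 7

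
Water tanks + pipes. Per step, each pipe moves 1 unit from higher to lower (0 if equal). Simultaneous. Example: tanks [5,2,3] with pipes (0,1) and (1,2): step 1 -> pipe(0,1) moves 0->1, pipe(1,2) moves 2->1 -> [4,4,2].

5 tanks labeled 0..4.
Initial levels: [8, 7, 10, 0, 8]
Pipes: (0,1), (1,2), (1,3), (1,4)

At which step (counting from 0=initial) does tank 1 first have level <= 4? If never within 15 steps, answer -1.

Step 1: flows [0->1,2->1,1->3,4->1] -> levels [7 9 9 1 7]
Step 2: flows [1->0,1=2,1->3,1->4] -> levels [8 6 9 2 8]
Step 3: flows [0->1,2->1,1->3,4->1] -> levels [7 8 8 3 7]
Step 4: flows [1->0,1=2,1->3,1->4] -> levels [8 5 8 4 8]
Step 5: flows [0->1,2->1,1->3,4->1] -> levels [7 7 7 5 7]
Step 6: flows [0=1,1=2,1->3,1=4] -> levels [7 6 7 6 7]
Step 7: flows [0->1,2->1,1=3,4->1] -> levels [6 9 6 6 6]
Step 8: flows [1->0,1->2,1->3,1->4] -> levels [7 5 7 7 7]
Step 9: flows [0->1,2->1,3->1,4->1] -> levels [6 9 6 6 6]
  -> period-2 cycle (repeats step 7); tank 1 never drops to <=4
Tank 1 never reaches <=4 within 15 steps

Answer: -1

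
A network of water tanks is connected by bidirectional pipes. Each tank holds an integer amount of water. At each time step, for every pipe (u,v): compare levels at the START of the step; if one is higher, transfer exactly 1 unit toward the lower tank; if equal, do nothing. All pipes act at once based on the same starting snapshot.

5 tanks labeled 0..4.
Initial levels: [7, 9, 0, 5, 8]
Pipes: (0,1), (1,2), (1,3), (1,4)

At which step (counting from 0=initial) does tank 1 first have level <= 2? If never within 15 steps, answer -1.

Step 1: flows [1->0,1->2,1->3,1->4] -> levels [8 5 1 6 9]
Step 2: flows [0->1,1->2,3->1,4->1] -> levels [7 7 2 5 8]
Step 3: flows [0=1,1->2,1->3,4->1] -> levels [7 6 3 6 7]
Step 4: flows [0->1,1->2,1=3,4->1] -> levels [6 7 4 6 6]
Step 5: flows [1->0,1->2,1->3,1->4] -> levels [7 3 5 7 7]
Step 6: flows [0->1,2->1,3->1,4->1] -> levels [6 7 4 6 6]
  -> period-2 cycle (repeats step 4); tank 1 never drops to <=2
Tank 1 never reaches <=2 within 15 steps

Answer: -1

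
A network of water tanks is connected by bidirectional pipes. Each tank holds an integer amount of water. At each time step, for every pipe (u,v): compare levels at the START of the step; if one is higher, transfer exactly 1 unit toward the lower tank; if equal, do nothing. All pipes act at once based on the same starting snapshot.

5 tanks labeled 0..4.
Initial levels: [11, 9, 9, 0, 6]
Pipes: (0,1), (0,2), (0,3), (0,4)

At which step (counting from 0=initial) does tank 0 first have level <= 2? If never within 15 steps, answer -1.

Answer: -1

Derivation:
Step 1: flows [0->1,0->2,0->3,0->4] -> levels [7 10 10 1 7]
Step 2: flows [1->0,2->0,0->3,0=4] -> levels [8 9 9 2 7]
Step 3: flows [1->0,2->0,0->3,0->4] -> levels [8 8 8 3 8]
Step 4: flows [0=1,0=2,0->3,0=4] -> levels [7 8 8 4 8]
Step 5: flows [1->0,2->0,0->3,4->0] -> levels [9 7 7 5 7]
Step 6: flows [0->1,0->2,0->3,0->4] -> levels [5 8 8 6 8]
Step 7: flows [1->0,2->0,3->0,4->0] -> levels [9 7 7 5 7]
  -> period-2 cycle (repeats step 5); tank 0 never drops to <=2
Tank 0 never reaches <=2 within 15 steps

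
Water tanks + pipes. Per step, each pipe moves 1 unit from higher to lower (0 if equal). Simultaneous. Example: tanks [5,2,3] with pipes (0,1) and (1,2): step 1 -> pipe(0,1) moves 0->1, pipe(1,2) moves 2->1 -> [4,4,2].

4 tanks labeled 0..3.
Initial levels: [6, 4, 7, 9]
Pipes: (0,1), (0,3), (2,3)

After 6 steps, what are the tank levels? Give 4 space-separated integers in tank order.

Step 1: flows [0->1,3->0,3->2] -> levels [6 5 8 7]
Step 2: flows [0->1,3->0,2->3] -> levels [6 6 7 7]
Step 3: flows [0=1,3->0,2=3] -> levels [7 6 7 6]
Step 4: flows [0->1,0->3,2->3] -> levels [5 7 6 8]
Step 5: flows [1->0,3->0,3->2] -> levels [7 6 7 6]
  -> period-2 cycle: step 5 state = step 3 state
  -> state at step 6: (6-3) mod 2 = 1, same as step 4 -> [5 7 6 8]

Answer: 5 7 6 8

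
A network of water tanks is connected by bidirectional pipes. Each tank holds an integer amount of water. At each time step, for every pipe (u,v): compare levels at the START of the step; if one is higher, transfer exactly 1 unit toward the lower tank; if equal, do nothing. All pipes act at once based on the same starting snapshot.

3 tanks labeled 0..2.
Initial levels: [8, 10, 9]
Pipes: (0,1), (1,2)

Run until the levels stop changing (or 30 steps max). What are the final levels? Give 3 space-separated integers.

Answer: 8 10 9

Derivation:
Step 1: flows [1->0,1->2] -> levels [9 8 10]
Step 2: flows [0->1,2->1] -> levels [8 10 9]
  -> period-2 cycle: step 2 state = step 0 state; never stabilizes
  -> state at step 30: (30-0) mod 2 = 0, same as step 0 -> [8 10 9]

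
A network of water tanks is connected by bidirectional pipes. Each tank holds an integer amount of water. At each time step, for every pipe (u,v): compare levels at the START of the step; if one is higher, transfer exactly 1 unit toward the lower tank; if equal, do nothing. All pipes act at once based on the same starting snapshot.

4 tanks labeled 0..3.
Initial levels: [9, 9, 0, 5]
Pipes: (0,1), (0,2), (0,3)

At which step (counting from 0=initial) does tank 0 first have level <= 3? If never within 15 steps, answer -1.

Answer: -1

Derivation:
Step 1: flows [0=1,0->2,0->3] -> levels [7 9 1 6]
Step 2: flows [1->0,0->2,0->3] -> levels [6 8 2 7]
Step 3: flows [1->0,0->2,3->0] -> levels [7 7 3 6]
Step 4: flows [0=1,0->2,0->3] -> levels [5 7 4 7]
Step 5: flows [1->0,0->2,3->0] -> levels [6 6 5 6]
Step 6: flows [0=1,0->2,0=3] -> levels [5 6 6 6]
Step 7: flows [1->0,2->0,3->0] -> levels [8 5 5 5]
Step 8: flows [0->1,0->2,0->3] -> levels [5 6 6 6]
  -> period-2 cycle (repeats step 6); tank 0 never drops to <=3
Tank 0 never reaches <=3 within 15 steps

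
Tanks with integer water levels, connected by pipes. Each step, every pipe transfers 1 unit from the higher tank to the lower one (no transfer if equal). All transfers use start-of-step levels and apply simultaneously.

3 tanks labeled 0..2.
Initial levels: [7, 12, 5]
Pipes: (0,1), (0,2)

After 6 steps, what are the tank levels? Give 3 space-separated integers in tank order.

Answer: 8 8 8

Derivation:
Step 1: flows [1->0,0->2] -> levels [7 11 6]
Step 2: flows [1->0,0->2] -> levels [7 10 7]
Step 3: flows [1->0,0=2] -> levels [8 9 7]
Step 4: flows [1->0,0->2] -> levels [8 8 8]
Step 5: flows [0=1,0=2] -> levels [8 8 8]
  -> stable; steps 6..6 unchanged -> [8 8 8]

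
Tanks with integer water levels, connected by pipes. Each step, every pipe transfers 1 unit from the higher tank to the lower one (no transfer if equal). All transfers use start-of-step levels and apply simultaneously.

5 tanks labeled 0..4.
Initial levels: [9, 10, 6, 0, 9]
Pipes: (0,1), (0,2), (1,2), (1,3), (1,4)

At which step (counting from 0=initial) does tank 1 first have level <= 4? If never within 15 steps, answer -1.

Step 1: flows [1->0,0->2,1->2,1->3,1->4] -> levels [9 6 8 1 10]
Step 2: flows [0->1,0->2,2->1,1->3,4->1] -> levels [7 8 8 2 9]
Step 3: flows [1->0,2->0,1=2,1->3,4->1] -> levels [9 7 7 3 8]
Step 4: flows [0->1,0->2,1=2,1->3,4->1] -> levels [7 8 8 4 7]
Step 5: flows [1->0,2->0,1=2,1->3,1->4] -> levels [9 5 7 5 8]
Step 6: flows [0->1,0->2,2->1,1=3,4->1] -> levels [7 8 7 5 7]
Step 7: flows [1->0,0=2,1->2,1->3,1->4] -> levels [8 4 8 6 8]
Tank 1 first reaches <=4 at step 7

Answer: 7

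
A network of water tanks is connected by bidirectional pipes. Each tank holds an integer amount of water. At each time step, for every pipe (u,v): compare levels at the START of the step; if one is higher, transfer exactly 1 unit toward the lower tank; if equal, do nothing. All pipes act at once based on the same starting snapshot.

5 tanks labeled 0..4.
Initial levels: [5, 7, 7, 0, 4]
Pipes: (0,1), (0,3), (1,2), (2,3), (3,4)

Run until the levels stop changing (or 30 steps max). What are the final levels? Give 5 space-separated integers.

Step 1: flows [1->0,0->3,1=2,2->3,4->3] -> levels [5 6 6 3 3]
Step 2: flows [1->0,0->3,1=2,2->3,3=4] -> levels [5 5 5 5 3]
Step 3: flows [0=1,0=3,1=2,2=3,3->4] -> levels [5 5 5 4 4]
Step 4: flows [0=1,0->3,1=2,2->3,3=4] -> levels [4 5 4 6 4]
Step 5: flows [1->0,3->0,1->2,3->2,3->4] -> levels [6 3 6 3 5]
Step 6: flows [0->1,0->3,2->1,2->3,4->3] -> levels [4 5 4 6 4]
  -> period-2 cycle: step 6 state = step 4 state; never stabilizes
  -> state at step 30: (30-4) mod 2 = 0, same as step 4 -> [4 5 4 6 4]

Answer: 4 5 4 6 4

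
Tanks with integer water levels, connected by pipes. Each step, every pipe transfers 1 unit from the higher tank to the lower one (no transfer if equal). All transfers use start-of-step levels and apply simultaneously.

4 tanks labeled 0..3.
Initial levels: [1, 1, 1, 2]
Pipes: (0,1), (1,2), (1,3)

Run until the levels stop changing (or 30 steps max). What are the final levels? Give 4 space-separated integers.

Step 1: flows [0=1,1=2,3->1] -> levels [1 2 1 1]
Step 2: flows [1->0,1->2,1->3] -> levels [2 -1 2 2]
Step 3: flows [0->1,2->1,3->1] -> levels [1 2 1 1]
  -> period-2 cycle: step 3 state = step 1 state; never stabilizes
  -> state at step 30: (30-1) mod 2 = 1, same as step 2 -> [2 -1 2 2]

Answer: 2 -1 2 2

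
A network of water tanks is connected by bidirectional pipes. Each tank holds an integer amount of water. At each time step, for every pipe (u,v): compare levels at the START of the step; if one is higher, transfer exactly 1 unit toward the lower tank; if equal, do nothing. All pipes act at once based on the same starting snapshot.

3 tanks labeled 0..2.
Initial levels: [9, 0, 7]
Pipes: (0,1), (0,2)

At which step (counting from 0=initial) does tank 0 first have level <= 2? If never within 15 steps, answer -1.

Answer: -1

Derivation:
Step 1: flows [0->1,0->2] -> levels [7 1 8]
Step 2: flows [0->1,2->0] -> levels [7 2 7]
Step 3: flows [0->1,0=2] -> levels [6 3 7]
Step 4: flows [0->1,2->0] -> levels [6 4 6]
Step 5: flows [0->1,0=2] -> levels [5 5 6]
Step 6: flows [0=1,2->0] -> levels [6 5 5]
Step 7: flows [0->1,0->2] -> levels [4 6 6]
Step 8: flows [1->0,2->0] -> levels [6 5 5]
  -> period-2 cycle (repeats step 6); tank 0 never drops to <=2
Tank 0 never reaches <=2 within 15 steps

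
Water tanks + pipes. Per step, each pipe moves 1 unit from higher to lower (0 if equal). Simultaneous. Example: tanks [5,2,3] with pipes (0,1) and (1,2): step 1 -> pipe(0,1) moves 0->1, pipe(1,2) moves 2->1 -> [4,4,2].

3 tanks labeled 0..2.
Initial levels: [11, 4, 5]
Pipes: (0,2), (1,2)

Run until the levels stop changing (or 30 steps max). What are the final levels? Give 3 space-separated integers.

Answer: 6 6 8

Derivation:
Step 1: flows [0->2,2->1] -> levels [10 5 5]
Step 2: flows [0->2,1=2] -> levels [9 5 6]
Step 3: flows [0->2,2->1] -> levels [8 6 6]
Step 4: flows [0->2,1=2] -> levels [7 6 7]
Step 5: flows [0=2,2->1] -> levels [7 7 6]
Step 6: flows [0->2,1->2] -> levels [6 6 8]
Step 7: flows [2->0,2->1] -> levels [7 7 6]
  -> period-2 cycle: step 7 state = step 5 state; never stabilizes
  -> state at step 30: (30-5) mod 2 = 1, same as step 6 -> [6 6 8]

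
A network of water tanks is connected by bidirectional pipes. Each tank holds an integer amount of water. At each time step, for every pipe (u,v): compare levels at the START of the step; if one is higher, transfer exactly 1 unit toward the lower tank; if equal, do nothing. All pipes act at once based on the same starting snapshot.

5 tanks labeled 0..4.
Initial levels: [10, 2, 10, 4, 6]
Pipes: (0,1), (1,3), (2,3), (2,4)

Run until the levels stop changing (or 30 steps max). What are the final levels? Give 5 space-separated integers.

Step 1: flows [0->1,3->1,2->3,2->4] -> levels [9 4 8 4 7]
Step 2: flows [0->1,1=3,2->3,2->4] -> levels [8 5 6 5 8]
Step 3: flows [0->1,1=3,2->3,4->2] -> levels [7 6 6 6 7]
Step 4: flows [0->1,1=3,2=3,4->2] -> levels [6 7 7 6 6]
Step 5: flows [1->0,1->3,2->3,2->4] -> levels [7 5 5 8 7]
Step 6: flows [0->1,3->1,3->2,4->2] -> levels [6 7 7 6 6]
  -> period-2 cycle: step 6 state = step 4 state; never stabilizes
  -> state at step 30: (30-4) mod 2 = 0, same as step 4 -> [6 7 7 6 6]

Answer: 6 7 7 6 6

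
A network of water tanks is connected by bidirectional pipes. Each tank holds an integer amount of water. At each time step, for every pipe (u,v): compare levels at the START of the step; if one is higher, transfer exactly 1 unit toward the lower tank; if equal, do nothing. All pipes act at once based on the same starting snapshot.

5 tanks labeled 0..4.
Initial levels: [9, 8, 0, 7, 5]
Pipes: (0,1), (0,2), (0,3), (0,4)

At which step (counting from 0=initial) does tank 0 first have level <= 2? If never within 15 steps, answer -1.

Step 1: flows [0->1,0->2,0->3,0->4] -> levels [5 9 1 8 6]
Step 2: flows [1->0,0->2,3->0,4->0] -> levels [7 8 2 7 5]
Step 3: flows [1->0,0->2,0=3,0->4] -> levels [6 7 3 7 6]
Step 4: flows [1->0,0->2,3->0,0=4] -> levels [7 6 4 6 6]
Step 5: flows [0->1,0->2,0->3,0->4] -> levels [3 7 5 7 7]
Step 6: flows [1->0,2->0,3->0,4->0] -> levels [7 6 4 6 6]
  -> period-2 cycle (repeats step 4); tank 0 never drops to <=2
Tank 0 never reaches <=2 within 15 steps

Answer: -1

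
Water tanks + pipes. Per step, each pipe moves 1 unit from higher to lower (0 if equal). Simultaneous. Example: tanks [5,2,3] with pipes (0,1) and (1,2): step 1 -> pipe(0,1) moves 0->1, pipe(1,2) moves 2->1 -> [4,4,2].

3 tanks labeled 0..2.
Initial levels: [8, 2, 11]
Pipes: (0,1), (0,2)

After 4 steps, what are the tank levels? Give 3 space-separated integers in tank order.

Step 1: flows [0->1,2->0] -> levels [8 3 10]
Step 2: flows [0->1,2->0] -> levels [8 4 9]
Step 3: flows [0->1,2->0] -> levels [8 5 8]
Step 4: flows [0->1,0=2] -> levels [7 6 8]

Answer: 7 6 8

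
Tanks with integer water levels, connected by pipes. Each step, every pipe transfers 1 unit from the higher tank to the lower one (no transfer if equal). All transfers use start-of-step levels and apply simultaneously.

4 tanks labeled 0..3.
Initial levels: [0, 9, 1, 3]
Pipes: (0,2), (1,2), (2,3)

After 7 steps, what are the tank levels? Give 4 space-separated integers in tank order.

Answer: 2 4 5 2

Derivation:
Step 1: flows [2->0,1->2,3->2] -> levels [1 8 2 2]
Step 2: flows [2->0,1->2,2=3] -> levels [2 7 2 2]
Step 3: flows [0=2,1->2,2=3] -> levels [2 6 3 2]
Step 4: flows [2->0,1->2,2->3] -> levels [3 5 2 3]
Step 5: flows [0->2,1->2,3->2] -> levels [2 4 5 2]
Step 6: flows [2->0,2->1,2->3] -> levels [3 5 2 3]
  -> period-2 cycle: step 6 state = step 4 state
  -> state at step 7: (7-4) mod 2 = 1, same as step 5 -> [2 4 5 2]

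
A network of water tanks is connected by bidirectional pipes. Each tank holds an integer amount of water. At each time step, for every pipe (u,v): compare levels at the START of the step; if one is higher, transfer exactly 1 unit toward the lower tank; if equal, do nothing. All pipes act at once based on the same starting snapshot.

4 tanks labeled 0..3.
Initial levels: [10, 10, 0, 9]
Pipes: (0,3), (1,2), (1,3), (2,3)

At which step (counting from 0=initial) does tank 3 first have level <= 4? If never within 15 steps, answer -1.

Step 1: flows [0->3,1->2,1->3,3->2] -> levels [9 8 2 10]
Step 2: flows [3->0,1->2,3->1,3->2] -> levels [10 8 4 7]
Step 3: flows [0->3,1->2,1->3,3->2] -> levels [9 6 6 8]
Step 4: flows [0->3,1=2,3->1,3->2] -> levels [8 7 7 7]
Step 5: flows [0->3,1=2,1=3,2=3] -> levels [7 7 7 8]
Step 6: flows [3->0,1=2,3->1,3->2] -> levels [8 8 8 5]
Step 7: flows [0->3,1=2,1->3,2->3] -> levels [7 7 7 8]
  -> period-2 cycle (repeats step 5); tank 3 never drops to <=4
Tank 3 never reaches <=4 within 15 steps

Answer: -1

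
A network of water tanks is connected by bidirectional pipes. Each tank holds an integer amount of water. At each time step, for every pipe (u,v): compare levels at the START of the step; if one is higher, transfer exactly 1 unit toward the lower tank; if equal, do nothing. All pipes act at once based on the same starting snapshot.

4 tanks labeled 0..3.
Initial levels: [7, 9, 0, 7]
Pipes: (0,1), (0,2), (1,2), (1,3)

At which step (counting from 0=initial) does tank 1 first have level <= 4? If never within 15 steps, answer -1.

Answer: 5

Derivation:
Step 1: flows [1->0,0->2,1->2,1->3] -> levels [7 6 2 8]
Step 2: flows [0->1,0->2,1->2,3->1] -> levels [5 7 4 7]
Step 3: flows [1->0,0->2,1->2,1=3] -> levels [5 5 6 7]
Step 4: flows [0=1,2->0,2->1,3->1] -> levels [6 7 4 6]
Step 5: flows [1->0,0->2,1->2,1->3] -> levels [6 4 6 7]
Tank 1 first reaches <=4 at step 5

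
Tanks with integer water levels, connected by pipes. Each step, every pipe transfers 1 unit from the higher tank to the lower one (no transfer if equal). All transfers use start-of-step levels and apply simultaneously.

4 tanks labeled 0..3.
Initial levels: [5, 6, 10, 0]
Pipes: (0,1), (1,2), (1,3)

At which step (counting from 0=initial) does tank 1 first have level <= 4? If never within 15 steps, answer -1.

Answer: 5

Derivation:
Step 1: flows [1->0,2->1,1->3] -> levels [6 5 9 1]
Step 2: flows [0->1,2->1,1->3] -> levels [5 6 8 2]
Step 3: flows [1->0,2->1,1->3] -> levels [6 5 7 3]
Step 4: flows [0->1,2->1,1->3] -> levels [5 6 6 4]
Step 5: flows [1->0,1=2,1->3] -> levels [6 4 6 5]
Tank 1 first reaches <=4 at step 5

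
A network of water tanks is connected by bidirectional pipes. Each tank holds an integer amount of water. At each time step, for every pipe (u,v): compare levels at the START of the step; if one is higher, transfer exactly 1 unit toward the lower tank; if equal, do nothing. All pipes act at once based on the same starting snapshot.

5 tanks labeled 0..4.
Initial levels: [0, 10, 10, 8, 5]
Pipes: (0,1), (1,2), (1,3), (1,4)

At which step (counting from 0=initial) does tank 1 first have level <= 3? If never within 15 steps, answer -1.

Step 1: flows [1->0,1=2,1->3,1->4] -> levels [1 7 10 9 6]
Step 2: flows [1->0,2->1,3->1,1->4] -> levels [2 7 9 8 7]
Step 3: flows [1->0,2->1,3->1,1=4] -> levels [3 8 8 7 7]
Step 4: flows [1->0,1=2,1->3,1->4] -> levels [4 5 8 8 8]
Step 5: flows [1->0,2->1,3->1,4->1] -> levels [5 7 7 7 7]
Step 6: flows [1->0,1=2,1=3,1=4] -> levels [6 6 7 7 7]
Step 7: flows [0=1,2->1,3->1,4->1] -> levels [6 9 6 6 6]
Step 8: flows [1->0,1->2,1->3,1->4] -> levels [7 5 7 7 7]
Step 9: flows [0->1,2->1,3->1,4->1] -> levels [6 9 6 6 6]
  -> period-2 cycle (repeats step 7); tank 1 never drops to <=3
Tank 1 never reaches <=3 within 15 steps

Answer: -1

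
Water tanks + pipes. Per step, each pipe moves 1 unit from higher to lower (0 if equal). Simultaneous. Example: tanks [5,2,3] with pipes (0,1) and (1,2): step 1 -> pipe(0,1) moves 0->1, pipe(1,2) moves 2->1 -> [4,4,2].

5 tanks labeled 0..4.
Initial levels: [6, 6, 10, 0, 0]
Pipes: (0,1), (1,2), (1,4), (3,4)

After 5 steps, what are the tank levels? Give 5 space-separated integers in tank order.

Step 1: flows [0=1,2->1,1->4,3=4] -> levels [6 6 9 0 1]
Step 2: flows [0=1,2->1,1->4,4->3] -> levels [6 6 8 1 1]
Step 3: flows [0=1,2->1,1->4,3=4] -> levels [6 6 7 1 2]
Step 4: flows [0=1,2->1,1->4,4->3] -> levels [6 6 6 2 2]
Step 5: flows [0=1,1=2,1->4,3=4] -> levels [6 5 6 2 3]

Answer: 6 5 6 2 3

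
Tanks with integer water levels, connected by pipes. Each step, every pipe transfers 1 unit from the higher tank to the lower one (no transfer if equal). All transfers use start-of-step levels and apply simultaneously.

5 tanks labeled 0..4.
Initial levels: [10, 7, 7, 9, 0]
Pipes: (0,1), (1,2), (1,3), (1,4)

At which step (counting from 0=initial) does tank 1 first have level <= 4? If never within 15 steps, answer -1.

Step 1: flows [0->1,1=2,3->1,1->4] -> levels [9 8 7 8 1]
Step 2: flows [0->1,1->2,1=3,1->4] -> levels [8 7 8 8 2]
Step 3: flows [0->1,2->1,3->1,1->4] -> levels [7 9 7 7 3]
Step 4: flows [1->0,1->2,1->3,1->4] -> levels [8 5 8 8 4]
Step 5: flows [0->1,2->1,3->1,1->4] -> levels [7 7 7 7 5]
Step 6: flows [0=1,1=2,1=3,1->4] -> levels [7 6 7 7 6]
Step 7: flows [0->1,2->1,3->1,1=4] -> levels [6 9 6 6 6]
Step 8: flows [1->0,1->2,1->3,1->4] -> levels [7 5 7 7 7]
Step 9: flows [0->1,2->1,3->1,4->1] -> levels [6 9 6 6 6]
  -> period-2 cycle (repeats step 7); tank 1 never drops to <=4
Tank 1 never reaches <=4 within 15 steps

Answer: -1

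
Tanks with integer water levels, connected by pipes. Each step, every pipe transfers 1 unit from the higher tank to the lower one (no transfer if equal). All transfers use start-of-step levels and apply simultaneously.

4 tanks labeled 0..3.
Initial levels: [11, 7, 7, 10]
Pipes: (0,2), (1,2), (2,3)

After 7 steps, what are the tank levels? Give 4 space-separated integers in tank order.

Step 1: flows [0->2,1=2,3->2] -> levels [10 7 9 9]
Step 2: flows [0->2,2->1,2=3] -> levels [9 8 9 9]
Step 3: flows [0=2,2->1,2=3] -> levels [9 9 8 9]
Step 4: flows [0->2,1->2,3->2] -> levels [8 8 11 8]
Step 5: flows [2->0,2->1,2->3] -> levels [9 9 8 9]
  -> period-2 cycle: step 5 state = step 3 state
  -> state at step 7: (7-3) mod 2 = 0, same as step 3 -> [9 9 8 9]

Answer: 9 9 8 9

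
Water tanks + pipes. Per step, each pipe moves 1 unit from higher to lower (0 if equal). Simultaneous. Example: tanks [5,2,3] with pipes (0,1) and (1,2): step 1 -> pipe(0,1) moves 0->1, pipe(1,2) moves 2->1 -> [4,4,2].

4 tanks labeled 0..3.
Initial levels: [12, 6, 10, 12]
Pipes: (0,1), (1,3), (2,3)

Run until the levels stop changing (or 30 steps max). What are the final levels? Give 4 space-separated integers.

Answer: 10 10 10 10

Derivation:
Step 1: flows [0->1,3->1,3->2] -> levels [11 8 11 10]
Step 2: flows [0->1,3->1,2->3] -> levels [10 10 10 10]
Step 3: flows [0=1,1=3,2=3] -> levels [10 10 10 10]
  -> stable (no change)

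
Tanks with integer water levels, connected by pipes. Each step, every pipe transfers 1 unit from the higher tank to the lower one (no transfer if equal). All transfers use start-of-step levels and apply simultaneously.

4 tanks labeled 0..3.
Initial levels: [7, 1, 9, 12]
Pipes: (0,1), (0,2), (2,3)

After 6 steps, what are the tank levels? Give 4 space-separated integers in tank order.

Answer: 7 7 7 8

Derivation:
Step 1: flows [0->1,2->0,3->2] -> levels [7 2 9 11]
Step 2: flows [0->1,2->0,3->2] -> levels [7 3 9 10]
Step 3: flows [0->1,2->0,3->2] -> levels [7 4 9 9]
Step 4: flows [0->1,2->0,2=3] -> levels [7 5 8 9]
Step 5: flows [0->1,2->0,3->2] -> levels [7 6 8 8]
Step 6: flows [0->1,2->0,2=3] -> levels [7 7 7 8]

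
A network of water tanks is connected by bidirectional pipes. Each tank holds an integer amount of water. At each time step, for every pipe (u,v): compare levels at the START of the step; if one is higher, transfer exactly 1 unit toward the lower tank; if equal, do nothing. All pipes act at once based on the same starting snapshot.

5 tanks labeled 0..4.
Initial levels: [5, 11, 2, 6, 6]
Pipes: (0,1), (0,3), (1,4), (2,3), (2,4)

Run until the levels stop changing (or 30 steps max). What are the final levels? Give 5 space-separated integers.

Step 1: flows [1->0,3->0,1->4,3->2,4->2] -> levels [7 9 4 4 6]
Step 2: flows [1->0,0->3,1->4,2=3,4->2] -> levels [7 7 5 5 6]
Step 3: flows [0=1,0->3,1->4,2=3,4->2] -> levels [6 6 6 6 6]
Step 4: flows [0=1,0=3,1=4,2=3,2=4] -> levels [6 6 6 6 6]
  -> stable (no change)

Answer: 6 6 6 6 6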